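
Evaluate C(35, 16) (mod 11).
0

Using Lucas' theorem:
Write n=35 and k=16 in base 11:
n in base 11: [3, 2]
k in base 11: [1, 5]
C(35,16) mod 11 = ∏ C(n_i, k_i) mod 11
Digit binomials (mod 11): C(3,1) = 3; C(2,5) = 0 (k_i > n_i)
Product: 3 × 0 = 0 ≡ 0 (mod 11)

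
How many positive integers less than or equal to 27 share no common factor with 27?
18

27 = 3^3
φ(n) = n × ∏(1 - 1/p) for each prime p dividing n
φ(27) = 27 × (1 - 1/3) = 18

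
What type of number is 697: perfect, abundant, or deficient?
deficient

Proper divisors of 697: sum = 1 + 17 + 41 = 59
Since 59 < 697, 697 is deficient.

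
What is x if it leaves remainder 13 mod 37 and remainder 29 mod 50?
679

Using Chinese Remainder Theorem:
M = 37 × 50 = 1850
M1 = 50, M2 = 37
y1 = 50^(-1) mod 37 = 20
y2 = 37^(-1) mod 50 = 23
x = (13×50×20 + 29×37×23) mod 1850 = 679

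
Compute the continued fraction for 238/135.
[1; 1, 3, 4, 1, 1, 3]

Euclidean algorithm steps:
238 = 1 × 135 + 103
135 = 1 × 103 + 32
103 = 3 × 32 + 7
32 = 4 × 7 + 4
7 = 1 × 4 + 3
4 = 1 × 3 + 1
3 = 3 × 1 + 0
Continued fraction: [1; 1, 3, 4, 1, 1, 3]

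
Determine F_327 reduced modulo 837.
808

Matrix identity: Q^n = [[F_(n+1), F_n], [F_n, F_(n-1)]] with Q = [[1,1],[1,0]].
n = 327 = 101000111₂. Square-and-multiply, entries mod 837:
Q^1 = [[1,1],[1,0]]
Q^2 = (Q^1)² = [[2,1],[1,1]]
Q^5 = (Q^2)²·Q = [[8,5],[5,3]]
Q^10 = (Q^5)² = [[89,55],[55,34]]
Q^20 = (Q^10)² = [[65,69],[69,833]]
Q^40 = (Q^20)² = [[616,24],[24,592]]
Q^81 = (Q^40)²·Q = [[568,34],[34,534]]
Q^163 = (Q^81)²·Q = [[501,698],[698,640]]
Q^327 = (Q^163)²·Q = [[402,808],[808,431]]
F_327 mod 837 = Q^327[0][1] = 808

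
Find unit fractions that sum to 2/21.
1/11 + 1/231

Greedy algorithm:
2/21: ceiling(21/2) = 11, use 1/11
1/231: ceiling(231/1) = 231, use 1/231
Result: 2/21 = 1/11 + 1/231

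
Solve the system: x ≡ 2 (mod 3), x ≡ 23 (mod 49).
23

Using Chinese Remainder Theorem:
M = 3 × 49 = 147
M1 = 49, M2 = 3
y1 = 49^(-1) mod 3 = 1
y2 = 3^(-1) mod 49 = 33
x = (2×49×1 + 23×3×33) mod 147 = 23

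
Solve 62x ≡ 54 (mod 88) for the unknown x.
x ≡ 25 (mod 44)

gcd(62, 88) = 2, which divides 54, so solutions exist.
Divide through by 2: 31x ≡ 27 (mod 44).
Find 31^(-1) mod 44 by the extended Euclidean algorithm:
44 = 1 × 31 + 13  ⟹  13 = (1)·44 + (-1)·31
31 = 2 × 13 + 5  ⟹  5 = (-2)·44 + (3)·31
13 = 2 × 5 + 3  ⟹  3 = (5)·44 + (-7)·31
5 = 1 × 3 + 2  ⟹  2 = (-7)·44 + (10)·31
3 = 1 × 2 + 1  ⟹  1 = (12)·44 + (-17)·31
So (-17)·31 ≡ 1 (mod 44), i.e. 31^(-1) ≡ -17 ≡ 27 (mod 44).
x ≡ 27 × 27 = 729 ≡ 25 (mod 44).
Check: 62 × 25 = 1550 ≡ 54 (mod 88).
x ≡ 25 (mod 44), giving 2 solutions mod 88.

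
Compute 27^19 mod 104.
27

Repeated squaring. Binary of 19 = 10011.
27^1 ≡ 27 (mod 104); 27^2 ≡ 1 (mod 104); 27^4 ≡ 1 (mod 104); 27^8 ≡ 1 (mod 104); 27^16 ≡ 1 (mod 104)
27^19 = 27^1 × 27^2 × 27^16 ≡ 27 (mod 104)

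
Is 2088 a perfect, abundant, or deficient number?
abundant

Proper divisors of 2088: sum = 1 + 2 + 3 + 4 + 6 + 8 + 9 + 12 + ... + 348 + 522 + 696 + 1044 (23 divisors) = 3762
Since 3762 > 2088, 2088 is abundant.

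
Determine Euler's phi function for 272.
128

272 = 2^4 × 17
φ(n) = n × ∏(1 - 1/p) for each prime p dividing n
φ(272) = 272 × (1 - 1/2) × (1 - 1/17) = 128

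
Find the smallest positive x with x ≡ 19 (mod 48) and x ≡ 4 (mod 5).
19

Using Chinese Remainder Theorem:
M = 48 × 5 = 240
M1 = 5, M2 = 48
y1 = 5^(-1) mod 48 = 29
y2 = 48^(-1) mod 5 = 2
x = (19×5×29 + 4×48×2) mod 240 = 19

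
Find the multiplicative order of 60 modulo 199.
22

199 is prime, so ord(60) divides φ(199) = 198.
Divisors of 198: 1, 2, 3, 6, 9, 11, 18, 22, 33, 66, 99, 198.
Repeated squaring: 60^1 ≡ 60, 60^2 ≡ 18, 60^4 ≡ 125, 60^8 ≡ 103, 60^16 ≡ 62, 60^32 ≡ 63, 60^64 ≡ 188, 60^128 ≡ 121 (mod 199).
Test 60^d mod 199 for each divisor d in increasing order:
60^1 ≡ 60
60^2 ≡ 18
60^3 = 60^2·60^1 ≡ 85
60^6 = 60^4·60^2 ≡ 61
60^9 = 60^8·60^1 ≡ 11
60^11 = 60^8·60^2·60^1 ≡ 198
60^18 = 60^16·60^2 ≡ 121
60^22 = 60^16·60^4·60^2 ≡ 1  ← first divisor giving 1
The order is 22.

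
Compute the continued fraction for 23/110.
[0; 4, 1, 3, 1, 1, 2]

Euclidean algorithm steps:
23 = 0 × 110 + 23
110 = 4 × 23 + 18
23 = 1 × 18 + 5
18 = 3 × 5 + 3
5 = 1 × 3 + 2
3 = 1 × 2 + 1
2 = 2 × 1 + 0
Continued fraction: [0; 4, 1, 3, 1, 1, 2]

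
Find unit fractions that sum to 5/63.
1/13 + 1/410 + 1/335790

Greedy algorithm:
5/63: ceiling(63/5) = 13, use 1/13
2/819: ceiling(819/2) = 410, use 1/410
1/335790: ceiling(335790/1) = 335790, use 1/335790
Result: 5/63 = 1/13 + 1/410 + 1/335790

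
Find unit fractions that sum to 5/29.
1/6 + 1/174

Greedy algorithm:
5/29: ceiling(29/5) = 6, use 1/6
1/174: ceiling(174/1) = 174, use 1/174
Result: 5/29 = 1/6 + 1/174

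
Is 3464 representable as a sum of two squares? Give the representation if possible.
10² + 58² (a=10, b=58)

Factorization: 3464 = 2^3 × 433
By Fermat: n is sum of two squares iff every prime p ≡ 3 (mod 4) appears to even power.
All primes ≡ 3 (mod 4) appear to even power.
Search a = 0, 1, 2, … for 3464 - a² a perfect square: first hit at a = 10: 3464 - 100 = 3364 = 58².
3464 = 10² + 58² = 100 + 3364 ✓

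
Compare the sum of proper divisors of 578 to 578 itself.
deficient

Proper divisors of 578: sum = 1 + 2 + 17 + 34 + 289 = 343
Since 343 < 578, 578 is deficient.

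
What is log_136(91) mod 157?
59

Baby-step giant-step with step n = ⌈√157⌉ = 13.
Baby steps 136^j mod 157 (j:value) for j=0..12: 0:1, 1:136, 2:127, 3:2, 4:115, 5:97, 6:4, 7:73, 8:37, 9:8, 10:146, 11:74, 12:16.
Giant-step multiplier: 136^(-13) ≡ 136^(156-13) = 136^143 ≡ 107 (mod 157).
Giant steps γ_i = 91·107^i mod 157: γ_0=91, γ_1=3, γ_2=7, γ_3=121, γ_4=73 (in table at j=7).
x = i·n + j = 4·13 + 7 = 59.
Check: 136^59 ≡ 91 (mod 157).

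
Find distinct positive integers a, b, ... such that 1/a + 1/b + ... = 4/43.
1/11 + 1/473

Greedy algorithm:
4/43: ceiling(43/4) = 11, use 1/11
1/473: ceiling(473/1) = 473, use 1/473
Result: 4/43 = 1/11 + 1/473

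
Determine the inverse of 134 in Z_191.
67

gcd(134, 191) = 1, so the inverse exists.
Extended Euclidean algorithm on (191, 134):
191 = 1 × 134 + 57  ⟹  57 = (1)·191 + (-1)·134
134 = 2 × 57 + 20  ⟹  20 = (-2)·191 + (3)·134
57 = 2 × 20 + 17  ⟹  17 = (5)·191 + (-7)·134
20 = 1 × 17 + 3  ⟹  3 = (-7)·191 + (10)·134
17 = 5 × 3 + 2  ⟹  2 = (40)·191 + (-57)·134
3 = 1 × 2 + 1  ⟹  1 = (-47)·191 + (67)·134
So (67)·134 ≡ 1 (mod 191), i.e. 134^(-1) ≡ 67 (mod 191).
Check: 134 × 67 = 8978 ≡ 1 (mod 191)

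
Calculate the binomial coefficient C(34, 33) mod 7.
6

Using Lucas' theorem:
Write n=34 and k=33 in base 7:
n in base 7: [4, 6]
k in base 7: [4, 5]
C(34,33) mod 7 = ∏ C(n_i, k_i) mod 7
Digit binomials (mod 7): C(4,4) = 1; C(6,5) = 6
Product: 1 × 6 = 6 ≡ 6 (mod 7)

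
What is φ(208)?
96

208 = 2^4 × 13
φ(n) = n × ∏(1 - 1/p) for each prime p dividing n
φ(208) = 208 × (1 - 1/2) × (1 - 1/13) = 96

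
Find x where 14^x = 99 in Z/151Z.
38

Baby-step giant-step with step n = ⌈√151⌉ = 13.
Baby steps 14^j mod 151 (j:value) for j=0..12: 0:1, 1:14, 2:45, 3:26, 4:62, 5:113, 6:72, 7:102, 8:69, 9:60, 10:85, 11:133, 12:50.
Giant-step multiplier: 14^(-13) ≡ 14^(150-13) = 14^137 ≡ 140 (mod 151).
Giant steps γ_i = 99·140^i mod 151: γ_0=99, γ_1=119, γ_2=50 (in table at j=12).
x = i·n + j = 2·13 + 12 = 38.
Check: 14^38 ≡ 99 (mod 151).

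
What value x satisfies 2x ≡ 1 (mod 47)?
24

gcd(2, 47) = 1, so the inverse exists.
Extended Euclidean algorithm on (47, 2):
47 = 23 × 2 + 1  ⟹  1 = (1)·47 + (-23)·2
So (-23)·2 ≡ 1 (mod 47), i.e. 2^(-1) ≡ -23 ≡ 24 (mod 47).
Check: 2 × 24 = 48 ≡ 1 (mod 47)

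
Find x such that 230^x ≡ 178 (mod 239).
111

Baby-step giant-step with step n = ⌈√239⌉ = 16.
Baby steps 230^j mod 239 (j:value) for j=0..15: 0:1, 1:230, 2:81, 3:227, 4:108, 5:223, 6:144, 7:138, 8:192, 9:184, 10:17, 11:86, 12:182, 13:35, 14:163, 15:206.
Giant-step multiplier: 230^(-16) ≡ 230^(238-16) = 230^222 ≡ 136 (mod 239).
Giant steps γ_i = 178·136^i mod 239: γ_0=178, γ_1=69, γ_2=63, γ_3=203, γ_4=123, γ_5=237, γ_6=206 (in table at j=15).
x = i·n + j = 6·16 + 15 = 111.
Check: 230^111 ≡ 178 (mod 239).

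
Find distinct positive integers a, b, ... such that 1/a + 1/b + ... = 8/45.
1/6 + 1/90

Greedy algorithm:
8/45: ceiling(45/8) = 6, use 1/6
1/90: ceiling(90/1) = 90, use 1/90
Result: 8/45 = 1/6 + 1/90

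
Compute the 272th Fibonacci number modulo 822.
819

Matrix identity: Q^n = [[F_(n+1), F_n], [F_n, F_(n-1)]] with Q = [[1,1],[1,0]].
n = 272 = 100010000₂. Square-and-multiply, entries mod 822:
Q^1 = [[1,1],[1,0]]
Q^2 = (Q^1)² = [[2,1],[1,1]]
Q^4 = (Q^2)² = [[5,3],[3,2]]
Q^8 = (Q^4)² = [[34,21],[21,13]]
Q^17 = (Q^8)²·Q = [[118,775],[775,165]]
Q^34 = (Q^17)² = [[515,673],[673,664]]
Q^68 = (Q^34)² = [[548,237],[237,311]]
Q^136 = (Q^68)² = [[547,549],[549,820]]
Q^272 = (Q^136)² = [[550,819],[819,553]]
F_272 mod 822 = Q^272[0][1] = 819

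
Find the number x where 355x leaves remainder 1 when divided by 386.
249

gcd(355, 386) = 1, so the inverse exists.
Extended Euclidean algorithm on (386, 355):
386 = 1 × 355 + 31  ⟹  31 = (1)·386 + (-1)·355
355 = 11 × 31 + 14  ⟹  14 = (-11)·386 + (12)·355
31 = 2 × 14 + 3  ⟹  3 = (23)·386 + (-25)·355
14 = 4 × 3 + 2  ⟹  2 = (-103)·386 + (112)·355
3 = 1 × 2 + 1  ⟹  1 = (126)·386 + (-137)·355
So (-137)·355 ≡ 1 (mod 386), i.e. 355^(-1) ≡ -137 ≡ 249 (mod 386).
Check: 355 × 249 = 88395 ≡ 1 (mod 386)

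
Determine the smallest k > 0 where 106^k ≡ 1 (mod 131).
130

131 is prime, so ord(106) divides φ(131) = 130.
Divisors of 130: 1, 2, 5, 10, 13, 26, 65, 130.
Repeated squaring: 106^1 ≡ 106, 106^2 ≡ 101, 106^4 ≡ 114, 106^8 ≡ 27, 106^16 ≡ 74, 106^32 ≡ 105, 106^64 ≡ 21, 106^128 ≡ 48 (mod 131).
Test 106^d mod 131 for each divisor d in increasing order:
106^1 ≡ 106
106^2 ≡ 101
106^5 = 106^4·106^1 ≡ 32
106^10 = 106^8·106^2 ≡ 107
106^13 = 106^8·106^4·106^1 ≡ 78
106^26 = 106^16·106^8·106^2 ≡ 58
106^65 = 106^64·106^1 ≡ 130
106^130 = 106^128·106^2 ≡ 1  ← first divisor giving 1
The order is 130.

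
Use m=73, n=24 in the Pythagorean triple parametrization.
(4753, 3504, 5905)

Euclid's formula: a = m² - n², b = 2mn, c = m² + n²
m = 73, n = 24
a = 73² - 24² = 5329 - 576 = 4753
b = 2 × 73 × 24 = 3504
c = 73² + 24² = 5329 + 576 = 5905
Verification: 4753² + 3504² = 22591009 + 12278016 = 34869025 = 5905² ✓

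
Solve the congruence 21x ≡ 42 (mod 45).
x ≡ 2 (mod 15)

gcd(21, 45) = 3, which divides 42, so solutions exist.
Divide through by 3: 7x ≡ 14 (mod 15).
Find 7^(-1) mod 15 by the extended Euclidean algorithm:
15 = 2 × 7 + 1  ⟹  1 = (1)·15 + (-2)·7
So (-2)·7 ≡ 1 (mod 15), i.e. 7^(-1) ≡ -2 ≡ 13 (mod 15).
x ≡ 13 × 14 = 182 ≡ 2 (mod 15).
Check: 21 × 2 = 42 ≡ 42 (mod 45).
x ≡ 2 (mod 15), giving 3 solutions mod 45.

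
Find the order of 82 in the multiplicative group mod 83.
2

83 is prime, so ord(82) divides φ(83) = 82.
Divisors of 82: 1, 2, 41, 82.
Repeated squaring: 82^1 ≡ 82, 82^2 ≡ 1, 82^4 ≡ 1, 82^8 ≡ 1, 82^16 ≡ 1, 82^32 ≡ 1, 82^64 ≡ 1 (mod 83).
Test 82^d mod 83 for each divisor d in increasing order:
82^1 ≡ 82
82^2 ≡ 1  ← first divisor giving 1
The order is 2.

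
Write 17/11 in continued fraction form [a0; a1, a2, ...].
[1; 1, 1, 5]

Euclidean algorithm steps:
17 = 1 × 11 + 6
11 = 1 × 6 + 5
6 = 1 × 5 + 1
5 = 5 × 1 + 0
Continued fraction: [1; 1, 1, 5]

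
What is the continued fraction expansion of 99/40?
[2; 2, 9, 2]

Euclidean algorithm steps:
99 = 2 × 40 + 19
40 = 2 × 19 + 2
19 = 9 × 2 + 1
2 = 2 × 1 + 0
Continued fraction: [2; 2, 9, 2]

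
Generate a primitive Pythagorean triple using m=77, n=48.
(3625, 7392, 8233)

Euclid's formula: a = m² - n², b = 2mn, c = m² + n²
m = 77, n = 48
a = 77² - 48² = 5929 - 2304 = 3625
b = 2 × 77 × 48 = 7392
c = 77² + 48² = 5929 + 2304 = 8233
Verification: 3625² + 7392² = 13140625 + 54641664 = 67782289 = 8233² ✓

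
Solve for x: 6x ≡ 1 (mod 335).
56

gcd(6, 335) = 1, so the inverse exists.
Extended Euclidean algorithm on (335, 6):
335 = 55 × 6 + 5  ⟹  5 = (1)·335 + (-55)·6
6 = 1 × 5 + 1  ⟹  1 = (-1)·335 + (56)·6
So (56)·6 ≡ 1 (mod 335), i.e. 6^(-1) ≡ 56 (mod 335).
Check: 6 × 56 = 336 ≡ 1 (mod 335)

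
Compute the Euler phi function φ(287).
240

287 = 7 × 41
φ(n) = n × ∏(1 - 1/p) for each prime p dividing n
φ(287) = 287 × (1 - 1/7) × (1 - 1/41) = 240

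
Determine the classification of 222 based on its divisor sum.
abundant

Proper divisors of 222: sum = 1 + 2 + 3 + 6 + 37 + 74 + 111 = 234
Since 234 > 222, 222 is abundant.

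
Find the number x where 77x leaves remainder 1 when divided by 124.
29

gcd(77, 124) = 1, so the inverse exists.
Extended Euclidean algorithm on (124, 77):
124 = 1 × 77 + 47  ⟹  47 = (1)·124 + (-1)·77
77 = 1 × 47 + 30  ⟹  30 = (-1)·124 + (2)·77
47 = 1 × 30 + 17  ⟹  17 = (2)·124 + (-3)·77
30 = 1 × 17 + 13  ⟹  13 = (-3)·124 + (5)·77
17 = 1 × 13 + 4  ⟹  4 = (5)·124 + (-8)·77
13 = 3 × 4 + 1  ⟹  1 = (-18)·124 + (29)·77
So (29)·77 ≡ 1 (mod 124), i.e. 77^(-1) ≡ 29 (mod 124).
Check: 77 × 29 = 2233 ≡ 1 (mod 124)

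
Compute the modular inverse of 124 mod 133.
59

gcd(124, 133) = 1, so the inverse exists.
Extended Euclidean algorithm on (133, 124):
133 = 1 × 124 + 9  ⟹  9 = (1)·133 + (-1)·124
124 = 13 × 9 + 7  ⟹  7 = (-13)·133 + (14)·124
9 = 1 × 7 + 2  ⟹  2 = (14)·133 + (-15)·124
7 = 3 × 2 + 1  ⟹  1 = (-55)·133 + (59)·124
So (59)·124 ≡ 1 (mod 133), i.e. 124^(-1) ≡ 59 (mod 133).
Check: 124 × 59 = 7316 ≡ 1 (mod 133)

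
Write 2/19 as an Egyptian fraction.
1/10 + 1/190

Greedy algorithm:
2/19: ceiling(19/2) = 10, use 1/10
1/190: ceiling(190/1) = 190, use 1/190
Result: 2/19 = 1/10 + 1/190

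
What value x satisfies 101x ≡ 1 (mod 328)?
13

gcd(101, 328) = 1, so the inverse exists.
Extended Euclidean algorithm on (328, 101):
328 = 3 × 101 + 25  ⟹  25 = (1)·328 + (-3)·101
101 = 4 × 25 + 1  ⟹  1 = (-4)·328 + (13)·101
So (13)·101 ≡ 1 (mod 328), i.e. 101^(-1) ≡ 13 (mod 328).
Check: 101 × 13 = 1313 ≡ 1 (mod 328)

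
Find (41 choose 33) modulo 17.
0

Using Lucas' theorem:
Write n=41 and k=33 in base 17:
n in base 17: [2, 7]
k in base 17: [1, 16]
C(41,33) mod 17 = ∏ C(n_i, k_i) mod 17
Digit binomials (mod 17): C(2,1) = 2; C(7,16) = 0 (k_i > n_i)
Product: 2 × 0 = 0 ≡ 0 (mod 17)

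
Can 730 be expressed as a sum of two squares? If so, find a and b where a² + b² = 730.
1² + 27² (a=1, b=27)

Factorization: 730 = 2 × 5 × 73
By Fermat: n is sum of two squares iff every prime p ≡ 3 (mod 4) appears to even power.
All primes ≡ 3 (mod 4) appear to even power.
Search a = 0, 1, 2, … for 730 - a² a perfect square: first hit at a = 1: 730 - 1 = 729 = 27².
730 = 1² + 27² = 1 + 729 ✓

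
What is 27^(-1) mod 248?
147

gcd(27, 248) = 1, so the inverse exists.
Extended Euclidean algorithm on (248, 27):
248 = 9 × 27 + 5  ⟹  5 = (1)·248 + (-9)·27
27 = 5 × 5 + 2  ⟹  2 = (-5)·248 + (46)·27
5 = 2 × 2 + 1  ⟹  1 = (11)·248 + (-101)·27
So (-101)·27 ≡ 1 (mod 248), i.e. 27^(-1) ≡ -101 ≡ 147 (mod 248).
Check: 27 × 147 = 3969 ≡ 1 (mod 248)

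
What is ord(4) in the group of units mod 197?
98

197 is prime, so ord(4) divides φ(197) = 196.
Divisors of 196: 1, 2, 4, 7, 14, 28, 49, 98, 196.
Repeated squaring: 4^1 ≡ 4, 4^2 ≡ 16, 4^4 ≡ 59, 4^8 ≡ 132, 4^16 ≡ 88, 4^32 ≡ 61, 4^64 ≡ 175, 4^128 ≡ 90 (mod 197).
Test 4^d mod 197 for each divisor d in increasing order:
4^1 ≡ 4
4^2 ≡ 16
4^4 ≡ 59
4^7 = 4^4·4^2·4^1 ≡ 33
4^14 = 4^8·4^4·4^2 ≡ 104
4^28 = 4^16·4^8·4^4 ≡ 178
4^49 = 4^32·4^16·4^1 ≡ 196
4^98 = 4^64·4^32·4^2 ≡ 1  ← first divisor giving 1
The order is 98.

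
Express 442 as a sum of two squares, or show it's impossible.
1² + 21² (a=1, b=21)

Factorization: 442 = 2 × 13 × 17
By Fermat: n is sum of two squares iff every prime p ≡ 3 (mod 4) appears to even power.
All primes ≡ 3 (mod 4) appear to even power.
Search a = 0, 1, 2, … for 442 - a² a perfect square: first hit at a = 1: 442 - 1 = 441 = 21².
442 = 1² + 21² = 1 + 441 ✓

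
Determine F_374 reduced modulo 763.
330

Matrix identity: Q^n = [[F_(n+1), F_n], [F_n, F_(n-1)]] with Q = [[1,1],[1,0]].
n = 374 = 101110110₂. Square-and-multiply, entries mod 763:
Q^1 = [[1,1],[1,0]]
Q^2 = (Q^1)² = [[2,1],[1,1]]
Q^5 = (Q^2)²·Q = [[8,5],[5,3]]
Q^11 = (Q^5)²·Q = [[144,89],[89,55]]
Q^23 = (Q^11)²·Q = [[588,426],[426,162]]
Q^46 = (Q^23)² = [[750,566],[566,184]]
Q^93 = (Q^46)²·Q = [[713,65],[65,648]]
Q^187 = (Q^93)²·Q = [[578,621],[621,720]]
Q^374 = (Q^187)² = [[216,330],[330,649]]
F_374 mod 763 = Q^374[0][1] = 330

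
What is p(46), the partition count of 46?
105558

p(n) counts ways to write n as a sum of positive integers (order ignored).
Euler's pentagonal recurrence: p(k) = p(k-1) + p(k-2) - p(k-5) - p(k-7) + p(k-12) + p(k-15) - ... (offsets j(3j∓1)/2, signs ++--, p(0)=1, p(<0)=0).
DP table for k = 0..45: p(0)=1, p(1)=1, p(2)=2, p(3)=3, p(4)=5, p(5)=7, p(6)=11, p(7)=15, p(8)=22, p(9)=30, p(10)=42, p(11)=56, p(12)=77, p(13)=101, p(14)=135, p(15)=176, p(16)=231, p(17)=297, p(18)=385, p(19)=490, p(20)=627, p(21)=792, p(22)=1002, p(23)=1255, p(24)=1575, p(25)=1958, p(26)=2436, p(27)=3010, p(28)=3718, p(29)=4565, p(30)=5604, p(31)=6842, p(32)=8349, p(33)=10143, p(34)=12310, p(35)=14883, p(36)=17977, p(37)=21637, p(38)=26015, p(39)=31185, p(40)=37338, p(41)=44583, p(42)=53174, p(43)=63261, p(44)=75175, p(45)=89134.
Final step: p(46) = p(45) + p(44) - p(41) - p(39) + p(34) + p(31) - p(24) - p(20) + p(11) + p(6)
= 89134 + 75175 - 44583 - 31185 + 12310 + 6842 - 1575 - 627 + 56 + 11
= 105558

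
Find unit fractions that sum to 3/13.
1/5 + 1/33 + 1/2145

Greedy algorithm:
3/13: ceiling(13/3) = 5, use 1/5
2/65: ceiling(65/2) = 33, use 1/33
1/2145: ceiling(2145/1) = 2145, use 1/2145
Result: 3/13 = 1/5 + 1/33 + 1/2145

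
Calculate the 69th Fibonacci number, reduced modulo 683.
399

Matrix identity: Q^n = [[F_(n+1), F_n], [F_n, F_(n-1)]] with Q = [[1,1],[1,0]].
n = 69 = 1000101₂. Square-and-multiply, entries mod 683:
Q^1 = [[1,1],[1,0]]
Q^2 = (Q^1)² = [[2,1],[1,1]]
Q^4 = (Q^2)² = [[5,3],[3,2]]
Q^8 = (Q^4)² = [[34,21],[21,13]]
Q^17 = (Q^8)²·Q = [[535,231],[231,304]]
Q^34 = (Q^17)² = [[135,520],[520,298]]
Q^69 = (Q^34)²·Q = [[169,399],[399,453]]
F_69 mod 683 = Q^69[0][1] = 399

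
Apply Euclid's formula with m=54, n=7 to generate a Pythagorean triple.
(2867, 756, 2965)

Euclid's formula: a = m² - n², b = 2mn, c = m² + n²
m = 54, n = 7
a = 54² - 7² = 2916 - 49 = 2867
b = 2 × 54 × 7 = 756
c = 54² + 7² = 2916 + 49 = 2965
Verification: 2867² + 756² = 8219689 + 571536 = 8791225 = 2965² ✓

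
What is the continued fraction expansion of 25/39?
[0; 1, 1, 1, 3, 1, 2]

Euclidean algorithm steps:
25 = 0 × 39 + 25
39 = 1 × 25 + 14
25 = 1 × 14 + 11
14 = 1 × 11 + 3
11 = 3 × 3 + 2
3 = 1 × 2 + 1
2 = 2 × 1 + 0
Continued fraction: [0; 1, 1, 1, 3, 1, 2]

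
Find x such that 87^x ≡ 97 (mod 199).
13

Baby-step giant-step with step n = ⌈√199⌉ = 15.
Baby steps 87^j mod 199 (j:value) for j=0..14: 0:1, 1:87, 2:7, 3:12, 4:49, 5:84, 6:144, 7:190, 8:13, 9:136, 10:91, 11:156, 12:40, 13:97, 14:81.
h = 97 is already in the table at j=13, so x = 13.
Check: 87^13 ≡ 97 (mod 199).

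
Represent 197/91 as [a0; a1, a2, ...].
[2; 6, 15]

Euclidean algorithm steps:
197 = 2 × 91 + 15
91 = 6 × 15 + 1
15 = 15 × 1 + 0
Continued fraction: [2; 6, 15]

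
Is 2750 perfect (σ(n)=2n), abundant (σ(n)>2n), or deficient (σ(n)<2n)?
abundant

Proper divisors of 2750: sum = 1 + 2 + 5 + 10 + 11 + 22 + 25 + 50 + 55 + 110 + 125 + 250 + 275 + 550 + 1375 = 2866
Since 2866 > 2750, 2750 is abundant.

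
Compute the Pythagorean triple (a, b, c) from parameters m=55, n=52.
(321, 5720, 5729)

Euclid's formula: a = m² - n², b = 2mn, c = m² + n²
m = 55, n = 52
a = 55² - 52² = 3025 - 2704 = 321
b = 2 × 55 × 52 = 5720
c = 55² + 52² = 3025 + 2704 = 5729
Verification: 321² + 5720² = 103041 + 32718400 = 32821441 = 5729² ✓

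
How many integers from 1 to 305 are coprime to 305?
240

305 = 5 × 61
φ(n) = n × ∏(1 - 1/p) for each prime p dividing n
φ(305) = 305 × (1 - 1/5) × (1 - 1/61) = 240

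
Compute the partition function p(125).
3163127352

p(n) counts ways to write n as a sum of positive integers (order ignored).
Euler's pentagonal recurrence: p(k) = p(k-1) + p(k-2) - p(k-5) - p(k-7) + p(k-12) + p(k-15) - ... (offsets j(3j∓1)/2, signs ++--, p(0)=1, p(<0)=0).
DP table for k = 0..124: p(0)=1, p(1)=1, p(2)=2, p(3)=3, p(4)=5, p(5)=7, p(6)=11, p(7)=15, p(8)=22, p(9)=30, p(10)=42, p(11)=56, p(12)=77, p(13)=101, p(14)=135, p(15)=176, p(16)=231, p(17)=297, p(18)=385, p(19)=490, p(20)=627, p(21)=792, p(22)=1002, p(23)=1255, p(24)=1575, p(25)=1958, p(26)=2436, p(27)=3010, p(28)=3718, p(29)=4565, p(30)=5604, p(31)=6842, p(32)=8349, p(33)=10143, p(34)=12310, p(35)=14883, p(36)=17977, p(37)=21637, p(38)=26015, p(39)=31185, p(40)=37338, p(41)=44583, p(42)=53174, p(43)=63261, p(44)=75175, p(45)=89134, p(46)=105558, p(47)=124754, p(48)=147273, p(49)=173525, p(50)=204226, p(51)=239943, p(52)=281589, p(53)=329931, p(54)=386155, p(55)=451276, p(56)=526823, p(57)=614154, p(58)=715220, p(59)=831820, p(60)=966467, p(61)=1121505, p(62)=1300156, p(63)=1505499, p(64)=1741630, p(65)=2012558, p(66)=2323520, p(67)=2679689, p(68)=3087735, p(69)=3554345, p(70)=4087968, p(71)=4697205, p(72)=5392783, p(73)=6185689, p(74)=7089500, p(75)=8118264, p(76)=9289091, p(77)=10619863, p(78)=12132164, p(79)=13848650, p(80)=15796476, p(81)=18004327, p(82)=20506255, p(83)=23338469, p(84)=26543660, p(85)=30167357, p(86)=34262962, p(87)=38887673, p(88)=44108109, p(89)=49995925, p(90)=56634173, p(91)=64112359, p(92)=72533807, p(93)=82010177, p(94)=92669720, p(95)=104651419, p(96)=118114304, p(97)=133230930, p(98)=150198136, p(99)=169229875, p(100)=190569292, p(101)=214481126, p(102)=241265379, p(103)=271248950, p(104)=304801365, p(105)=342325709, p(106)=384276336, p(107)=431149389, p(108)=483502844, p(109)=541946240, p(110)=607163746, p(111)=679903203, p(112)=761002156, p(113)=851376628, p(114)=952050665, p(115)=1064144451, p(116)=1188908248, p(117)=1327710076, p(118)=1482074143, p(119)=1653668665, p(120)=1844349560, p(121)=2056148051, p(122)=2291320912, p(123)=2552338241, p(124)=2841940500.
Final step: p(125) = p(124) + p(123) - p(120) - p(118) + p(113) + p(110) - p(103) - p(99) + p(90) + p(85) - p(74) - p(68) + p(55) + p(48) - p(33) - p(25) + p(8)
= 2841940500 + 2552338241 - 1844349560 - 1482074143 + 851376628 + 607163746 - 271248950 - 169229875 + 56634173 + 30167357 - 7089500 - 3087735 + 451276 + 147273 - 10143 - 1958 + 22
= 3163127352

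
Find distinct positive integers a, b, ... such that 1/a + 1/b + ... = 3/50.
1/17 + 1/850

Greedy algorithm:
3/50: ceiling(50/3) = 17, use 1/17
1/850: ceiling(850/1) = 850, use 1/850
Result: 3/50 = 1/17 + 1/850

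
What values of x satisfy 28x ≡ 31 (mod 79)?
x ≡ 66 (mod 79)

gcd(28, 79) = 1, which divides 31, so solutions exist.
Find 28^(-1) mod 79 by the extended Euclidean algorithm:
79 = 2 × 28 + 23  ⟹  23 = (1)·79 + (-2)·28
28 = 1 × 23 + 5  ⟹  5 = (-1)·79 + (3)·28
23 = 4 × 5 + 3  ⟹  3 = (5)·79 + (-14)·28
5 = 1 × 3 + 2  ⟹  2 = (-6)·79 + (17)·28
3 = 1 × 2 + 1  ⟹  1 = (11)·79 + (-31)·28
So (-31)·28 ≡ 1 (mod 79), i.e. 28^(-1) ≡ -31 ≡ 48 (mod 79).
x ≡ 48 × 31 = 1488 ≡ 66 (mod 79).
Check: 28 × 66 = 1848 ≡ 31 (mod 79).
Unique solution: x ≡ 66 (mod 79)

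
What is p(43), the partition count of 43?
63261

p(n) counts ways to write n as a sum of positive integers (order ignored).
Euler's pentagonal recurrence: p(k) = p(k-1) + p(k-2) - p(k-5) - p(k-7) + p(k-12) + p(k-15) - ... (offsets j(3j∓1)/2, signs ++--, p(0)=1, p(<0)=0).
DP table for k = 0..42: p(0)=1, p(1)=1, p(2)=2, p(3)=3, p(4)=5, p(5)=7, p(6)=11, p(7)=15, p(8)=22, p(9)=30, p(10)=42, p(11)=56, p(12)=77, p(13)=101, p(14)=135, p(15)=176, p(16)=231, p(17)=297, p(18)=385, p(19)=490, p(20)=627, p(21)=792, p(22)=1002, p(23)=1255, p(24)=1575, p(25)=1958, p(26)=2436, p(27)=3010, p(28)=3718, p(29)=4565, p(30)=5604, p(31)=6842, p(32)=8349, p(33)=10143, p(34)=12310, p(35)=14883, p(36)=17977, p(37)=21637, p(38)=26015, p(39)=31185, p(40)=37338, p(41)=44583, p(42)=53174.
Final step: p(43) = p(42) + p(41) - p(38) - p(36) + p(31) + p(28) - p(21) - p(17) + p(8) + p(3)
= 53174 + 44583 - 26015 - 17977 + 6842 + 3718 - 792 - 297 + 22 + 3
= 63261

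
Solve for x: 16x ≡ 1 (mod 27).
22

gcd(16, 27) = 1, so the inverse exists.
Extended Euclidean algorithm on (27, 16):
27 = 1 × 16 + 11  ⟹  11 = (1)·27 + (-1)·16
16 = 1 × 11 + 5  ⟹  5 = (-1)·27 + (2)·16
11 = 2 × 5 + 1  ⟹  1 = (3)·27 + (-5)·16
So (-5)·16 ≡ 1 (mod 27), i.e. 16^(-1) ≡ -5 ≡ 22 (mod 27).
Check: 16 × 22 = 352 ≡ 1 (mod 27)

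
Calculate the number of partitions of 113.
851376628

p(n) counts ways to write n as a sum of positive integers (order ignored).
Euler's pentagonal recurrence: p(k) = p(k-1) + p(k-2) - p(k-5) - p(k-7) + p(k-12) + p(k-15) - ... (offsets j(3j∓1)/2, signs ++--, p(0)=1, p(<0)=0).
DP table for k = 0..112: p(0)=1, p(1)=1, p(2)=2, p(3)=3, p(4)=5, p(5)=7, p(6)=11, p(7)=15, p(8)=22, p(9)=30, p(10)=42, p(11)=56, p(12)=77, p(13)=101, p(14)=135, p(15)=176, p(16)=231, p(17)=297, p(18)=385, p(19)=490, p(20)=627, p(21)=792, p(22)=1002, p(23)=1255, p(24)=1575, p(25)=1958, p(26)=2436, p(27)=3010, p(28)=3718, p(29)=4565, p(30)=5604, p(31)=6842, p(32)=8349, p(33)=10143, p(34)=12310, p(35)=14883, p(36)=17977, p(37)=21637, p(38)=26015, p(39)=31185, p(40)=37338, p(41)=44583, p(42)=53174, p(43)=63261, p(44)=75175, p(45)=89134, p(46)=105558, p(47)=124754, p(48)=147273, p(49)=173525, p(50)=204226, p(51)=239943, p(52)=281589, p(53)=329931, p(54)=386155, p(55)=451276, p(56)=526823, p(57)=614154, p(58)=715220, p(59)=831820, p(60)=966467, p(61)=1121505, p(62)=1300156, p(63)=1505499, p(64)=1741630, p(65)=2012558, p(66)=2323520, p(67)=2679689, p(68)=3087735, p(69)=3554345, p(70)=4087968, p(71)=4697205, p(72)=5392783, p(73)=6185689, p(74)=7089500, p(75)=8118264, p(76)=9289091, p(77)=10619863, p(78)=12132164, p(79)=13848650, p(80)=15796476, p(81)=18004327, p(82)=20506255, p(83)=23338469, p(84)=26543660, p(85)=30167357, p(86)=34262962, p(87)=38887673, p(88)=44108109, p(89)=49995925, p(90)=56634173, p(91)=64112359, p(92)=72533807, p(93)=82010177, p(94)=92669720, p(95)=104651419, p(96)=118114304, p(97)=133230930, p(98)=150198136, p(99)=169229875, p(100)=190569292, p(101)=214481126, p(102)=241265379, p(103)=271248950, p(104)=304801365, p(105)=342325709, p(106)=384276336, p(107)=431149389, p(108)=483502844, p(109)=541946240, p(110)=607163746, p(111)=679903203, p(112)=761002156.
Final step: p(113) = p(112) + p(111) - p(108) - p(106) + p(101) + p(98) - p(91) - p(87) + p(78) + p(73) - p(62) - p(56) + p(43) + p(36) - p(21) - p(13)
= 761002156 + 679903203 - 483502844 - 384276336 + 214481126 + 150198136 - 64112359 - 38887673 + 12132164 + 6185689 - 1300156 - 526823 + 63261 + 17977 - 792 - 101
= 851376628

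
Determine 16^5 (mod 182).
74

Repeated squaring. Binary of 5 = 101.
16^1 ≡ 16 (mod 182); 16^2 ≡ 74 (mod 182); 16^4 ≡ 16 (mod 182)
16^5 = 16^1 × 16^4 ≡ 74 (mod 182)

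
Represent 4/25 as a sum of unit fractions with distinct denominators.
1/7 + 1/59 + 1/5163 + 1/53307975

Greedy algorithm:
4/25: ceiling(25/4) = 7, use 1/7
3/175: ceiling(175/3) = 59, use 1/59
2/10325: ceiling(10325/2) = 5163, use 1/5163
1/53307975: ceiling(53307975/1) = 53307975, use 1/53307975
Result: 4/25 = 1/7 + 1/59 + 1/5163 + 1/53307975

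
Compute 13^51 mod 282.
181

Repeated squaring. Binary of 51 = 110011.
13^1 ≡ 13 (mod 282); 13^2 ≡ 169 (mod 282); 13^4 ≡ 79 (mod 282); 13^8 ≡ 37 (mod 282); 13^16 ≡ 241 (mod 282); 13^32 ≡ 271 (mod 282)
13^51 = 13^1 × 13^2 × 13^16 × 13^32 ≡ 181 (mod 282)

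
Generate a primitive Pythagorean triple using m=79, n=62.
(2397, 9796, 10085)

Euclid's formula: a = m² - n², b = 2mn, c = m² + n²
m = 79, n = 62
a = 79² - 62² = 6241 - 3844 = 2397
b = 2 × 79 × 62 = 9796
c = 79² + 62² = 6241 + 3844 = 10085
Verification: 2397² + 9796² = 5745609 + 95961616 = 101707225 = 10085² ✓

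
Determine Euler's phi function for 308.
120

308 = 2^2 × 7 × 11
φ(n) = n × ∏(1 - 1/p) for each prime p dividing n
φ(308) = 308 × (1 - 1/2) × (1 - 1/7) × (1 - 1/11) = 120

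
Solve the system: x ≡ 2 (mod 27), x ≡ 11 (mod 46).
839

Using Chinese Remainder Theorem:
M = 27 × 46 = 1242
M1 = 46, M2 = 27
y1 = 46^(-1) mod 27 = 10
y2 = 27^(-1) mod 46 = 29
x = (2×46×10 + 11×27×29) mod 1242 = 839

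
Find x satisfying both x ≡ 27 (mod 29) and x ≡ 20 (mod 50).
520

Using Chinese Remainder Theorem:
M = 29 × 50 = 1450
M1 = 50, M2 = 29
y1 = 50^(-1) mod 29 = 18
y2 = 29^(-1) mod 50 = 19
x = (27×50×18 + 20×29×19) mod 1450 = 520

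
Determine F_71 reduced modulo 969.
1

Matrix identity: Q^n = [[F_(n+1), F_n], [F_n, F_(n-1)]] with Q = [[1,1],[1,0]].
n = 71 = 1000111₂. Square-and-multiply, entries mod 969:
Q^1 = [[1,1],[1,0]]
Q^2 = (Q^1)² = [[2,1],[1,1]]
Q^4 = (Q^2)² = [[5,3],[3,2]]
Q^8 = (Q^4)² = [[34,21],[21,13]]
Q^17 = (Q^8)²·Q = [[646,628],[628,18]]
Q^35 = (Q^17)²·Q = [[0,647],[647,322]]
Q^71 = (Q^35)²·Q = [[0,1],[1,968]]
F_71 mod 969 = Q^71[0][1] = 1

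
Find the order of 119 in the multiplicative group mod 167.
166

167 is prime, so ord(119) divides φ(167) = 166.
Divisors of 166: 1, 2, 83, 166.
Repeated squaring: 119^1 ≡ 119, 119^2 ≡ 133, 119^4 ≡ 154, 119^8 ≡ 2, 119^16 ≡ 4, 119^32 ≡ 16, 119^64 ≡ 89, 119^128 ≡ 72 (mod 167).
Test 119^d mod 167 for each divisor d in increasing order:
119^1 ≡ 119
119^2 ≡ 133
119^83 = 119^64·119^16·119^2·119^1 ≡ 166
119^166 = 119^128·119^32·119^4·119^2 ≡ 1  ← first divisor giving 1
The order is 166.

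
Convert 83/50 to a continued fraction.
[1; 1, 1, 1, 16]

Euclidean algorithm steps:
83 = 1 × 50 + 33
50 = 1 × 33 + 17
33 = 1 × 17 + 16
17 = 1 × 16 + 1
16 = 16 × 1 + 0
Continued fraction: [1; 1, 1, 1, 16]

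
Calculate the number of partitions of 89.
49995925

p(n) counts ways to write n as a sum of positive integers (order ignored).
Euler's pentagonal recurrence: p(k) = p(k-1) + p(k-2) - p(k-5) - p(k-7) + p(k-12) + p(k-15) - ... (offsets j(3j∓1)/2, signs ++--, p(0)=1, p(<0)=0).
DP table for k = 0..88: p(0)=1, p(1)=1, p(2)=2, p(3)=3, p(4)=5, p(5)=7, p(6)=11, p(7)=15, p(8)=22, p(9)=30, p(10)=42, p(11)=56, p(12)=77, p(13)=101, p(14)=135, p(15)=176, p(16)=231, p(17)=297, p(18)=385, p(19)=490, p(20)=627, p(21)=792, p(22)=1002, p(23)=1255, p(24)=1575, p(25)=1958, p(26)=2436, p(27)=3010, p(28)=3718, p(29)=4565, p(30)=5604, p(31)=6842, p(32)=8349, p(33)=10143, p(34)=12310, p(35)=14883, p(36)=17977, p(37)=21637, p(38)=26015, p(39)=31185, p(40)=37338, p(41)=44583, p(42)=53174, p(43)=63261, p(44)=75175, p(45)=89134, p(46)=105558, p(47)=124754, p(48)=147273, p(49)=173525, p(50)=204226, p(51)=239943, p(52)=281589, p(53)=329931, p(54)=386155, p(55)=451276, p(56)=526823, p(57)=614154, p(58)=715220, p(59)=831820, p(60)=966467, p(61)=1121505, p(62)=1300156, p(63)=1505499, p(64)=1741630, p(65)=2012558, p(66)=2323520, p(67)=2679689, p(68)=3087735, p(69)=3554345, p(70)=4087968, p(71)=4697205, p(72)=5392783, p(73)=6185689, p(74)=7089500, p(75)=8118264, p(76)=9289091, p(77)=10619863, p(78)=12132164, p(79)=13848650, p(80)=15796476, p(81)=18004327, p(82)=20506255, p(83)=23338469, p(84)=26543660, p(85)=30167357, p(86)=34262962, p(87)=38887673, p(88)=44108109.
Final step: p(89) = p(88) + p(87) - p(84) - p(82) + p(77) + p(74) - p(67) - p(63) + p(54) + p(49) - p(38) - p(32) + p(19) + p(12)
= 44108109 + 38887673 - 26543660 - 20506255 + 10619863 + 7089500 - 2679689 - 1505499 + 386155 + 173525 - 26015 - 8349 + 490 + 77
= 49995925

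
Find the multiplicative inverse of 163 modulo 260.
67

gcd(163, 260) = 1, so the inverse exists.
Extended Euclidean algorithm on (260, 163):
260 = 1 × 163 + 97  ⟹  97 = (1)·260 + (-1)·163
163 = 1 × 97 + 66  ⟹  66 = (-1)·260 + (2)·163
97 = 1 × 66 + 31  ⟹  31 = (2)·260 + (-3)·163
66 = 2 × 31 + 4  ⟹  4 = (-5)·260 + (8)·163
31 = 7 × 4 + 3  ⟹  3 = (37)·260 + (-59)·163
4 = 1 × 3 + 1  ⟹  1 = (-42)·260 + (67)·163
So (67)·163 ≡ 1 (mod 260), i.e. 163^(-1) ≡ 67 (mod 260).
Check: 163 × 67 = 10921 ≡ 1 (mod 260)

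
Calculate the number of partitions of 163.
142798995930

p(n) counts ways to write n as a sum of positive integers (order ignored).
Euler's pentagonal recurrence: p(k) = p(k-1) + p(k-2) - p(k-5) - p(k-7) + p(k-12) + p(k-15) - ... (offsets j(3j∓1)/2, signs ++--, p(0)=1, p(<0)=0).
DP table for k = 0..162: p(0)=1, p(1)=1, p(2)=2, p(3)=3, p(4)=5, p(5)=7, p(6)=11, p(7)=15, p(8)=22, p(9)=30, p(10)=42, p(11)=56, p(12)=77, p(13)=101, p(14)=135, p(15)=176, p(16)=231, p(17)=297, p(18)=385, p(19)=490, p(20)=627, p(21)=792, p(22)=1002, p(23)=1255, p(24)=1575, p(25)=1958, p(26)=2436, p(27)=3010, p(28)=3718, p(29)=4565, p(30)=5604, p(31)=6842, p(32)=8349, p(33)=10143, p(34)=12310, p(35)=14883, p(36)=17977, p(37)=21637, p(38)=26015, p(39)=31185, p(40)=37338, p(41)=44583, p(42)=53174, p(43)=63261, p(44)=75175, p(45)=89134, p(46)=105558, p(47)=124754, p(48)=147273, p(49)=173525, p(50)=204226, p(51)=239943, p(52)=281589, p(53)=329931, p(54)=386155, p(55)=451276, p(56)=526823, p(57)=614154, p(58)=715220, p(59)=831820, p(60)=966467, p(61)=1121505, p(62)=1300156, p(63)=1505499, p(64)=1741630, p(65)=2012558, p(66)=2323520, p(67)=2679689, p(68)=3087735, p(69)=3554345, p(70)=4087968, p(71)=4697205, p(72)=5392783, p(73)=6185689, p(74)=7089500, p(75)=8118264, p(76)=9289091, p(77)=10619863, p(78)=12132164, p(79)=13848650, p(80)=15796476, p(81)=18004327, p(82)=20506255, p(83)=23338469, p(84)=26543660, p(85)=30167357, p(86)=34262962, p(87)=38887673, p(88)=44108109, p(89)=49995925, p(90)=56634173, p(91)=64112359, p(92)=72533807, p(93)=82010177, p(94)=92669720, p(95)=104651419, p(96)=118114304, p(97)=133230930, p(98)=150198136, p(99)=169229875, p(100)=190569292, p(101)=214481126, p(102)=241265379, p(103)=271248950, p(104)=304801365, p(105)=342325709, p(106)=384276336, p(107)=431149389, p(108)=483502844, p(109)=541946240, p(110)=607163746, p(111)=679903203, p(112)=761002156, p(113)=851376628, p(114)=952050665, p(115)=1064144451, p(116)=1188908248, p(117)=1327710076, p(118)=1482074143, p(119)=1653668665, p(120)=1844349560, p(121)=2056148051, p(122)=2291320912, p(123)=2552338241, p(124)=2841940500, p(125)=3163127352, p(126)=3519222692, p(127)=3913864295, p(128)=4351078600, p(129)=4835271870, p(130)=5371315400, p(131)=5964539504, p(132)=6620830889, p(133)=7346629512, p(134)=8149040695, p(135)=9035836076, p(136)=10015581680, p(137)=11097645016, p(138)=12292341831, p(139)=13610949895, p(140)=15065878135, p(141)=16670689208, p(142)=18440293320, p(143)=20390982757, p(144)=22540654445, p(145)=24908858009, p(146)=27517052599, p(147)=30388671978, p(148)=33549419497, p(149)=37027355200, p(150)=40853235313, p(151)=45060624582, p(152)=49686288421, p(153)=54770336324, p(154)=60356673280, p(155)=66493182097, p(156)=73232243759, p(157)=80630964769, p(158)=88751778802, p(159)=97662728555, p(160)=107438159466, p(161)=118159068427, p(162)=129913904637.
Final step: p(163) = p(162) + p(161) - p(158) - p(156) + p(151) + p(148) - p(141) - p(137) + p(128) + p(123) - p(112) - p(106) + p(93) + p(86) - p(71) - p(63) + p(46) + p(37) - p(18) - p(8)
= 129913904637 + 118159068427 - 88751778802 - 73232243759 + 45060624582 + 33549419497 - 16670689208 - 11097645016 + 4351078600 + 2552338241 - 761002156 - 384276336 + 82010177 + 34262962 - 4697205 - 1505499 + 105558 + 21637 - 385 - 22
= 142798995930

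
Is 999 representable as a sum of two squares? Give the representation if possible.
Not possible

Factorization: 999 = 3^3 × 37
By Fermat: n is sum of two squares iff every prime p ≡ 3 (mod 4) appears to even power.
Prime(s) ≡ 3 (mod 4) with odd exponent: [(3, 3)]
Therefore 999 cannot be expressed as a² + b².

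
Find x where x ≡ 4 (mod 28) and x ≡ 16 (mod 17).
424

Using Chinese Remainder Theorem:
M = 28 × 17 = 476
M1 = 17, M2 = 28
y1 = 17^(-1) mod 28 = 5
y2 = 28^(-1) mod 17 = 14
x = (4×17×5 + 16×28×14) mod 476 = 424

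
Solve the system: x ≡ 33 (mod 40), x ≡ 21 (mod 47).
1713

Using Chinese Remainder Theorem:
M = 40 × 47 = 1880
M1 = 47, M2 = 40
y1 = 47^(-1) mod 40 = 23
y2 = 40^(-1) mod 47 = 20
x = (33×47×23 + 21×40×20) mod 1880 = 1713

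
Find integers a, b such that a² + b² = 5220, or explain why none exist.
6² + 72² (a=6, b=72)

Factorization: 5220 = 2^2 × 3^2 × 5 × 29
By Fermat: n is sum of two squares iff every prime p ≡ 3 (mod 4) appears to even power.
All primes ≡ 3 (mod 4) appear to even power.
Search a = 0, 1, 2, … for 5220 - a² a perfect square: first hit at a = 6: 5220 - 36 = 5184 = 72².
5220 = 6² + 72² = 36 + 5184 ✓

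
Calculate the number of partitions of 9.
30

p(n) counts ways to write n as a sum of positive integers (order ignored).
Examples: 9; 8 + 1; 7 + 2; 7 + 1 + 1; 6 + 3; ... (30 total)
p(9) = 30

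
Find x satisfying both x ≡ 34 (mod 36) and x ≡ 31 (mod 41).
646

Using Chinese Remainder Theorem:
M = 36 × 41 = 1476
M1 = 41, M2 = 36
y1 = 41^(-1) mod 36 = 29
y2 = 36^(-1) mod 41 = 8
x = (34×41×29 + 31×36×8) mod 1476 = 646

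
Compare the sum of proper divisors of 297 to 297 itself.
deficient

Proper divisors of 297: sum = 1 + 3 + 9 + 11 + 27 + 33 + 99 = 183
Since 183 < 297, 297 is deficient.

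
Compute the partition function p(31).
6842

p(n) counts ways to write n as a sum of positive integers (order ignored).
Euler's pentagonal recurrence: p(k) = p(k-1) + p(k-2) - p(k-5) - p(k-7) + p(k-12) + p(k-15) - ... (offsets j(3j∓1)/2, signs ++--, p(0)=1, p(<0)=0).
DP table for k = 0..30: p(0)=1, p(1)=1, p(2)=2, p(3)=3, p(4)=5, p(5)=7, p(6)=11, p(7)=15, p(8)=22, p(9)=30, p(10)=42, p(11)=56, p(12)=77, p(13)=101, p(14)=135, p(15)=176, p(16)=231, p(17)=297, p(18)=385, p(19)=490, p(20)=627, p(21)=792, p(22)=1002, p(23)=1255, p(24)=1575, p(25)=1958, p(26)=2436, p(27)=3010, p(28)=3718, p(29)=4565, p(30)=5604.
Final step: p(31) = p(30) + p(29) - p(26) - p(24) + p(19) + p(16) - p(9) - p(5)
= 5604 + 4565 - 2436 - 1575 + 490 + 231 - 30 - 7
= 6842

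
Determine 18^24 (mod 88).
80

Repeated squaring. Binary of 24 = 11000.
18^1 ≡ 18 (mod 88); 18^2 ≡ 60 (mod 88); 18^4 ≡ 80 (mod 88); 18^8 ≡ 64 (mod 88); 18^16 ≡ 48 (mod 88)
18^24 = 18^8 × 18^16 ≡ 80 (mod 88)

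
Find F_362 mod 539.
265

Matrix identity: Q^n = [[F_(n+1), F_n], [F_n, F_(n-1)]] with Q = [[1,1],[1,0]].
n = 362 = 101101010₂. Square-and-multiply, entries mod 539:
Q^1 = [[1,1],[1,0]]
Q^2 = (Q^1)² = [[2,1],[1,1]]
Q^5 = (Q^2)²·Q = [[8,5],[5,3]]
Q^11 = (Q^5)²·Q = [[144,89],[89,55]]
Q^22 = (Q^11)² = [[90,463],[463,166]]
Q^45 = (Q^22)²·Q = [[349,401],[401,487]]
Q^90 = (Q^45)² = [[166,517],[517,188]]
Q^181 = (Q^90)²·Q = [[309,12],[12,297]]
Q^362 = (Q^181)² = [[222,265],[265,496]]
F_362 mod 539 = Q^362[0][1] = 265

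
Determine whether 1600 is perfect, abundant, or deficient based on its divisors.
abundant

Proper divisors of 1600: sum = 1 + 2 + 4 + 5 + 8 + 10 + 16 + 20 + ... + 200 + 320 + 400 + 800 (20 divisors) = 2337
Since 2337 > 1600, 1600 is abundant.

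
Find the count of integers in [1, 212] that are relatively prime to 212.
104

212 = 2^2 × 53
φ(n) = n × ∏(1 - 1/p) for each prime p dividing n
φ(212) = 212 × (1 - 1/2) × (1 - 1/53) = 104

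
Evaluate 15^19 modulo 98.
71

Repeated squaring. Binary of 19 = 10011.
15^1 ≡ 15 (mod 98); 15^2 ≡ 29 (mod 98); 15^4 ≡ 57 (mod 98); 15^8 ≡ 15 (mod 98); 15^16 ≡ 29 (mod 98)
15^19 = 15^1 × 15^2 × 15^16 ≡ 71 (mod 98)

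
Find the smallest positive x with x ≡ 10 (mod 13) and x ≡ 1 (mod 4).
49

Using Chinese Remainder Theorem:
M = 13 × 4 = 52
M1 = 4, M2 = 13
y1 = 4^(-1) mod 13 = 10
y2 = 13^(-1) mod 4 = 1
x = (10×4×10 + 1×13×1) mod 52 = 49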